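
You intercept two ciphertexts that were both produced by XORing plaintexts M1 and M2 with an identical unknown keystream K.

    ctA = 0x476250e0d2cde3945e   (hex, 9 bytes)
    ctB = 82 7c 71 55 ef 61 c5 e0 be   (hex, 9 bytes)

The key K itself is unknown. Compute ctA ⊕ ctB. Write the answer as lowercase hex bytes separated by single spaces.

c5 1e 21 b5 3d ac 26 74 e0

ctA ⊕ ctB = (M1 ⊕ K) ⊕ (M2 ⊕ K) = M1 ⊕ M2 — the shared key cancels under XOR.
47 XOR 82 = c5
62 XOR 7c = 1e
50 XOR 71 = 21
e0 XOR 55 = b5
d2 XOR ef = 3d
cd XOR 61 = ac
e3 XOR c5 = 26
94 XOR e0 = 74
5e XOR be = e0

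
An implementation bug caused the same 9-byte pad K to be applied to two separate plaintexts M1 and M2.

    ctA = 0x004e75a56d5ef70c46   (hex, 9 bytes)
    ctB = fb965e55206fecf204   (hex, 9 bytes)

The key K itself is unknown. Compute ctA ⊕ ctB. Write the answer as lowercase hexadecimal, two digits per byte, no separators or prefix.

ctA ⊕ ctB = (M1 ⊕ K) ⊕ (M2 ⊕ K) = M1 ⊕ M2 — the shared key cancels under XOR.
byte 0:   0 ^ 251 = 251
byte 1:  78 ^ 150 = 216
byte 2: 117 ^  94 =  43
byte 3: 165 ^  85 = 240
byte 4: 109 ^  32 =  77
byte 5:  94 ^ 111 =  49
byte 6: 247 ^ 236 =  27
byte 7:  12 ^ 242 = 254
byte 8:  70 ^   4 =  66

fbd82bf04d311bfe42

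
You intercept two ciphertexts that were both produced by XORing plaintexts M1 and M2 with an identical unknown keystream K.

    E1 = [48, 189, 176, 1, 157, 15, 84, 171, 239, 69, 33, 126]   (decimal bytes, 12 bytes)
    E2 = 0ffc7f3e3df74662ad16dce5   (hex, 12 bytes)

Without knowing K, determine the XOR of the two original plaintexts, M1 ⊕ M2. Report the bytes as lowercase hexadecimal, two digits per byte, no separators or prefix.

E1 ⊕ E2 = (M1 ⊕ K) ⊕ (M2 ⊕ K) = M1 ⊕ M2 — the shared key cancels under XOR.
30 XOR 0f = 3f
bd XOR fc = 41
b0 XOR 7f = cf
01 XOR 3e = 3f
9d XOR 3d = a0
0f XOR f7 = f8
54 XOR 46 = 12
ab XOR 62 = c9
ef XOR ad = 42
45 XOR 16 = 53
21 XOR dc = fd
7e XOR e5 = 9b

3f41cf3fa0f812c94253fd9b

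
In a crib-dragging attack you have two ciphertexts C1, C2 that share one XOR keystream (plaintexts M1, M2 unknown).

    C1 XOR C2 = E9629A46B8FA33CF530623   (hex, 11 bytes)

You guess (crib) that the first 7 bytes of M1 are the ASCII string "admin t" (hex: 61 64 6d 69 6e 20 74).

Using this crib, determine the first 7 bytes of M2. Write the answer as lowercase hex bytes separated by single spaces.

88 06 f7 2f d6 da 47

Since C1 ⊕ C2 = M1 ⊕ M2, XORing with the guessed M1 bytes yields the corresponding M2 bytes: M2 = (C1 ⊕ C2) ⊕ M1.
e9 ⊕ 61 = 88
62 ⊕ 64 = 06
9a ⊕ 6d = f7
46 ⊕ 69 = 2f
b8 ⊕ 6e = d6
fa ⊕ 20 = da
33 ⊕ 74 = 47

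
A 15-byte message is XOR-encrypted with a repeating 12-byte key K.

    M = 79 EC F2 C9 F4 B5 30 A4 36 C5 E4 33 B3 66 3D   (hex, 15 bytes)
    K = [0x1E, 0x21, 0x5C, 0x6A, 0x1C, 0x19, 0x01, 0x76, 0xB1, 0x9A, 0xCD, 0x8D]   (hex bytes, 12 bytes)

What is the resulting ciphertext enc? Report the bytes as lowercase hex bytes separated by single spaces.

The 12-byte key repeats, so the effective keystream is 1e 21 5c 6a 1c 19 01 76 b1 9a cd 8d 1e 21 5c.
byte 0: 79 ⊕ 1e = 67
byte 1: ec ⊕ 21 = cd
byte 2: f2 ⊕ 5c = ae
byte 3: c9 ⊕ 6a = a3
byte 4: f4 ⊕ 1c = e8
byte 5: b5 ⊕ 19 = ac
byte 6: 30 ⊕ 01 = 31
byte 7: a4 ⊕ 76 = d2
byte 8: 36 ⊕ b1 = 87
byte 9: c5 ⊕ 9a = 5f
byte 10: e4 ⊕ cd = 29
byte 11: 33 ⊕ 8d = be
byte 12: b3 ⊕ 1e = ad
byte 13: 66 ⊕ 21 = 47
byte 14: 3d ⊕ 5c = 61

67 cd ae a3 e8 ac 31 d2 87 5f 29 be ad 47 61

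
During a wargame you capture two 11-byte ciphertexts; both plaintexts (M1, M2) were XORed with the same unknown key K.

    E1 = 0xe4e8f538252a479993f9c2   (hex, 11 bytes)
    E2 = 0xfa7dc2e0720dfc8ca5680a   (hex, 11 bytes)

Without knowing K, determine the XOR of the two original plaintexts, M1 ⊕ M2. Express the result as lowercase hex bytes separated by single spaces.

1e 95 37 d8 57 27 bb 15 36 91 c8

E1 ⊕ E2 = (M1 ⊕ K) ⊕ (M2 ⊕ K) = M1 ⊕ M2 — the shared key cancels under XOR.
e4 ⊕ fa = 1e
e8 ⊕ 7d = 95
f5 ⊕ c2 = 37
38 ⊕ e0 = d8
25 ⊕ 72 = 57
2a ⊕ 0d = 27
47 ⊕ fc = bb
99 ⊕ 8c = 15
93 ⊕ a5 = 36
f9 ⊕ 68 = 91
c2 ⊕ 0a = c8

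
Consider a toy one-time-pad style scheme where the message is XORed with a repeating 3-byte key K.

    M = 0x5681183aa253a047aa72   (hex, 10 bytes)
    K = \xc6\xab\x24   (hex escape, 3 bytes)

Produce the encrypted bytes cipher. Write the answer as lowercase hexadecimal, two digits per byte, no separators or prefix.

The 3-byte key repeats, so the effective keystream is c6 ab 24 c6 ab 24 c6 ab 24 c6.
byte 0:  86 XOR 198 = 144
byte 1: 129 XOR 171 =  42
byte 2:  24 XOR  36 =  60
byte 3:  58 XOR 198 = 252
byte 4: 162 XOR 171 =   9
byte 5:  83 XOR  36 = 119
byte 6: 160 XOR 198 = 102
byte 7:  71 XOR 171 = 236
byte 8: 170 XOR  36 = 142
byte 9: 114 XOR 198 = 180

902a3cfc097766ec8eb4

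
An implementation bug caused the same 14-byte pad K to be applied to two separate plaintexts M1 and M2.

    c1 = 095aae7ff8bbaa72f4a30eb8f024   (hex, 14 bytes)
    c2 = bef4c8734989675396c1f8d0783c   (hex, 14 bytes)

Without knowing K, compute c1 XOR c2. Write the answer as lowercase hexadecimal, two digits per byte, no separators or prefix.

b7ae660cb132cd216262f6688818

c1 ⊕ c2 = (M1 ⊕ K) ⊕ (M2 ⊕ K) = M1 ⊕ M2 — the shared key cancels under XOR.
  9 xor 190 = 183
 90 xor 244 = 174
174 xor 200 = 102
127 xor 115 =  12
248 xor  73 = 177
187 xor 137 =  50
170 xor 103 = 205
114 xor  83 =  33
244 xor 150 =  98
163 xor 193 =  98
 14 xor 248 = 246
184 xor 208 = 104
240 xor 120 = 136
 36 xor  60 =  24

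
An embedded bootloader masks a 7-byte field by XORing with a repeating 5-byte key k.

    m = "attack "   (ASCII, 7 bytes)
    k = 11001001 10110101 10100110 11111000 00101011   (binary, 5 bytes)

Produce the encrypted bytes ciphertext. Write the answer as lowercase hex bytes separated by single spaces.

a8 c1 d2 99 48 a2 95

The 5-byte key repeats, so the effective keystream is c9 b5 a6 f8 2b c9 b5.
byte 0: 61 xor c9 = a8
byte 1: 74 xor b5 = c1
byte 2: 74 xor a6 = d2
byte 3: 61 xor f8 = 99
byte 4: 63 xor 2b = 48
byte 5: 6b xor c9 = a2
byte 6: 20 xor b5 = 95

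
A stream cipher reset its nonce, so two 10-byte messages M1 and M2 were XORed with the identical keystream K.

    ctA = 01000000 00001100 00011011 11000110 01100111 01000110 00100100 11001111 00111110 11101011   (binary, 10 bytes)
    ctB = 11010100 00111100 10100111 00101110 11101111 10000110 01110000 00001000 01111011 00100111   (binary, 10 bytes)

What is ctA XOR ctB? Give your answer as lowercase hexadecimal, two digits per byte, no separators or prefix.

ctA ⊕ ctB = (M1 ⊕ K) ⊕ (M2 ⊕ K) = M1 ⊕ M2 — the shared key cancels under XOR.
01000000 ⊕ 11010100 = 10010100
00001100 ⊕ 00111100 = 00110000
00011011 ⊕ 10100111 = 10111100
11000110 ⊕ 00101110 = 11101000
01100111 ⊕ 11101111 = 10001000
01000110 ⊕ 10000110 = 11000000
00100100 ⊕ 01110000 = 01010100
11001111 ⊕ 00001000 = 11000111
00111110 ⊕ 01111011 = 01000101
11101011 ⊕ 00100111 = 11001100

9430bce888c054c745cc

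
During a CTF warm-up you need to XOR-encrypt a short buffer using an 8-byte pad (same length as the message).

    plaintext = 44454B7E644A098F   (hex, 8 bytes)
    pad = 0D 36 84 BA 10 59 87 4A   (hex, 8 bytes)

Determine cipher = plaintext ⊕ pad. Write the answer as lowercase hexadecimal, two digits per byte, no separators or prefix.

XOR is its own inverse, so applying the key byte-wise gives the result directly.
byte 0: 44 xor 0d = 49
byte 1: 45 xor 36 = 73
byte 2: 4b xor 84 = cf
byte 3: 7e xor ba = c4
byte 4: 64 xor 10 = 74
byte 5: 4a xor 59 = 13
byte 6: 09 xor 87 = 8e
byte 7: 8f xor 4a = c5

4973cfc474138ec5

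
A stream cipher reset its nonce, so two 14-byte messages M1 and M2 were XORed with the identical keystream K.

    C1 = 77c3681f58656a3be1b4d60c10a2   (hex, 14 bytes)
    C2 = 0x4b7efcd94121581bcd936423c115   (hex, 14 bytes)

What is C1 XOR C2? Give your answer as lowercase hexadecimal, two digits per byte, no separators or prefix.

C1 ⊕ C2 = (M1 ⊕ K) ⊕ (M2 ⊕ K) = M1 ⊕ M2 — the shared key cancels under XOR.
01110111 xor 01001011 = 00111100
11000011 xor 01111110 = 10111101
01101000 xor 11111100 = 10010100
00011111 xor 11011001 = 11000110
01011000 xor 01000001 = 00011001
01100101 xor 00100001 = 01000100
01101010 xor 01011000 = 00110010
00111011 xor 00011011 = 00100000
11100001 xor 11001101 = 00101100
10110100 xor 10010011 = 00100111
11010110 xor 01100100 = 10110010
00001100 xor 00100011 = 00101111
00010000 xor 11000001 = 11010001
10100010 xor 00010101 = 10110111

3cbd94c6194432202c27b22fd1b7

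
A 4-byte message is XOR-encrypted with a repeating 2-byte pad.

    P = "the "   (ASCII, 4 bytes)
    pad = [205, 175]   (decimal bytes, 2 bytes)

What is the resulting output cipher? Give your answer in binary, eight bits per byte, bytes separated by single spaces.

The 2-byte key repeats, so the effective keystream is cd af cd af.
byte 0: 116 xor 205 = 185
byte 1: 104 xor 175 = 199
byte 2: 101 xor 205 = 168
byte 3:  32 xor 175 = 143

10111001 11000111 10101000 10001111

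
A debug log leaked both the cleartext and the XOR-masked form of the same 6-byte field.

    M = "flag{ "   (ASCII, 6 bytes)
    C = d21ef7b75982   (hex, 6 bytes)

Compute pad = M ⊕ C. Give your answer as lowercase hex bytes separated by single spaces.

b4 72 96 d0 22 a2

Since C = M ⊕ pad, XORing both sides with M gives pad = M ⊕ C.
byte 0: 66 ^ d2 = b4
byte 1: 6c ^ 1e = 72
byte 2: 61 ^ f7 = 96
byte 3: 67 ^ b7 = d0
byte 4: 7b ^ 59 = 22
byte 5: 20 ^ 82 = a2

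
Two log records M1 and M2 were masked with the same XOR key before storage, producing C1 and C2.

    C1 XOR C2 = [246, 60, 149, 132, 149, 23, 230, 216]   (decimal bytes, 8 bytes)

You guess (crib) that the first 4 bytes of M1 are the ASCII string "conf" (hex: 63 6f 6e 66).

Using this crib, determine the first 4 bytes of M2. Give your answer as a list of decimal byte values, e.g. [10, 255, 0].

Since C1 ⊕ C2 = M1 ⊕ M2, XORing with the guessed M1 bytes yields the corresponding M2 bytes: M2 = (C1 ⊕ C2) ⊕ M1.
11110110 XOR 01100011 = 10010101
00111100 XOR 01101111 = 01010011
10010101 XOR 01101110 = 11111011
10000100 XOR 01100110 = 11100010

[149, 83, 251, 226]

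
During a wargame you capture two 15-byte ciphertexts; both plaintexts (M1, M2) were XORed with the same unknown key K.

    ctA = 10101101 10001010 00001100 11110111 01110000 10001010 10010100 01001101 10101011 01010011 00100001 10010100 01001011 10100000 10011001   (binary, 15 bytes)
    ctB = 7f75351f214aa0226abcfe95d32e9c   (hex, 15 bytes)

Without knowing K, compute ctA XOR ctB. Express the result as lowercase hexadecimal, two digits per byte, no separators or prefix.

ctA ⊕ ctB = (M1 ⊕ K) ⊕ (M2 ⊕ K) = M1 ⊕ M2 — the shared key cancels under XOR.
byte 0: 10101101 ^ 01111111 = 11010010
byte 1: 10001010 ^ 01110101 = 11111111
byte 2: 00001100 ^ 00110101 = 00111001
byte 3: 11110111 ^ 00011111 = 11101000
byte 4: 01110000 ^ 00100001 = 01010001
byte 5: 10001010 ^ 01001010 = 11000000
byte 6: 10010100 ^ 10100000 = 00110100
byte 7: 01001101 ^ 00100010 = 01101111
byte 8: 10101011 ^ 01101010 = 11000001
byte 9: 01010011 ^ 10111100 = 11101111
byte 10: 00100001 ^ 11111110 = 11011111
byte 11: 10010100 ^ 10010101 = 00000001
byte 12: 01001011 ^ 11010011 = 10011000
byte 13: 10100000 ^ 00101110 = 10001110
byte 14: 10011001 ^ 10011100 = 00000101

d2ff39e851c0346fc1efdf01988e05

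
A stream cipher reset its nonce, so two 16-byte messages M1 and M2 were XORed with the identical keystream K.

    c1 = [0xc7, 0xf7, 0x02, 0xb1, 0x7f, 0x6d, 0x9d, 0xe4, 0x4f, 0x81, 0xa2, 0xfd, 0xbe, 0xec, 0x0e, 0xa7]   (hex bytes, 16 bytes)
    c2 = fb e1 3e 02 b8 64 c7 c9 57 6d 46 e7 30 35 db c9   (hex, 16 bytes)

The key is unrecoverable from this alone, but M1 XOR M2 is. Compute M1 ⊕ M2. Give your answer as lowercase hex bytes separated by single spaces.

3c 16 3c b3 c7 09 5a 2d 18 ec e4 1a 8e d9 d5 6e

c1 ⊕ c2 = (M1 ⊕ K) ⊕ (M2 ⊕ K) = M1 ⊕ M2 — the shared key cancels under XOR.
11000111 XOR 11111011 = 00111100
11110111 XOR 11100001 = 00010110
00000010 XOR 00111110 = 00111100
10110001 XOR 00000010 = 10110011
01111111 XOR 10111000 = 11000111
01101101 XOR 01100100 = 00001001
10011101 XOR 11000111 = 01011010
11100100 XOR 11001001 = 00101101
01001111 XOR 01010111 = 00011000
10000001 XOR 01101101 = 11101100
10100010 XOR 01000110 = 11100100
11111101 XOR 11100111 = 00011010
10111110 XOR 00110000 = 10001110
11101100 XOR 00110101 = 11011001
00001110 XOR 11011011 = 11010101
10100111 XOR 11001001 = 01101110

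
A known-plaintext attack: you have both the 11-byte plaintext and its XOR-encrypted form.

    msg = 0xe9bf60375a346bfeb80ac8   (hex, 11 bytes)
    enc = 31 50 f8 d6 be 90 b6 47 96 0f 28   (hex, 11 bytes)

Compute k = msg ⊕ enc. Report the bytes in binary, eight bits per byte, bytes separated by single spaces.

Since enc = msg ⊕ k, XORing both sides with msg gives k = msg ⊕ enc.
byte 0: e9 XOR 31 = d8
byte 1: bf XOR 50 = ef
byte 2: 60 XOR f8 = 98
byte 3: 37 XOR d6 = e1
byte 4: 5a XOR be = e4
byte 5: 34 XOR 90 = a4
byte 6: 6b XOR b6 = dd
byte 7: fe XOR 47 = b9
byte 8: b8 XOR 96 = 2e
byte 9: 0a XOR 0f = 05
byte 10: c8 XOR 28 = e0

11011000 11101111 10011000 11100001 11100100 10100100 11011101 10111001 00101110 00000101 11100000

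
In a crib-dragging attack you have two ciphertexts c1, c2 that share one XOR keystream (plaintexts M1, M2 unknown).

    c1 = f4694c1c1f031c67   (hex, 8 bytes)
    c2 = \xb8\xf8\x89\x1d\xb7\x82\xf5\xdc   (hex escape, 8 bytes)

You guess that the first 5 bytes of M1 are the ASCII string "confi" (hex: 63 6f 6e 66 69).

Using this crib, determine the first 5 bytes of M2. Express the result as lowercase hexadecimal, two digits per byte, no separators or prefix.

First, c1 ⊕ c2 = (M1 ⊕ K) ⊕ (M2 ⊕ K) = M1 ⊕ M2, so the key drops out. Then M2 = (M1 ⊕ M2) ⊕ M1 over the first 5 bytes.
byte 0: (f4 ^ b8) ^ 63 = 4c ^ 63 = 2f
byte 1: (69 ^ f8) ^ 6f = 91 ^ 6f = fe
byte 2: (4c ^ 89) ^ 6e = c5 ^ 6e = ab
byte 3: (1c ^ 1d) ^ 66 = 01 ^ 66 = 67
byte 4: (1f ^ b7) ^ 69 = a8 ^ 69 = c1

2ffeab67c1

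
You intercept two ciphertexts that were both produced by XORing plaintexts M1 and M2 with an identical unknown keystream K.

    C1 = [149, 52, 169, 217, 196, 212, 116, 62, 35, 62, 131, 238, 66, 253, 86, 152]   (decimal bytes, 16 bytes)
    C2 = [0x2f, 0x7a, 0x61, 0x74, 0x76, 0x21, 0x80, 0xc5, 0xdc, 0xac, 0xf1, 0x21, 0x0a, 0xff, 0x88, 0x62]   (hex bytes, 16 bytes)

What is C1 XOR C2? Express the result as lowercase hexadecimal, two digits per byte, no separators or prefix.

ba4ec8adb2f5f4fbff9272cf4802defa

C1 ⊕ C2 = (M1 ⊕ K) ⊕ (M2 ⊕ K) = M1 ⊕ M2 — the shared key cancels under XOR.
10010101 xor 00101111 = 10111010
00110100 xor 01111010 = 01001110
10101001 xor 01100001 = 11001000
11011001 xor 01110100 = 10101101
11000100 xor 01110110 = 10110010
11010100 xor 00100001 = 11110101
01110100 xor 10000000 = 11110100
00111110 xor 11000101 = 11111011
00100011 xor 11011100 = 11111111
00111110 xor 10101100 = 10010010
10000011 xor 11110001 = 01110010
11101110 xor 00100001 = 11001111
01000010 xor 00001010 = 01001000
11111101 xor 11111111 = 00000010
01010110 xor 10001000 = 11011110
10011000 xor 01100010 = 11111010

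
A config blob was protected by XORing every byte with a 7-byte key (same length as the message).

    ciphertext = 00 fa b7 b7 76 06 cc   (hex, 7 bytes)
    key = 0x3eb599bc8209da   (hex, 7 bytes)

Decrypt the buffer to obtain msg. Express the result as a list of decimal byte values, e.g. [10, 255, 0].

XOR is its own inverse, so applying the key byte-wise gives the result directly.
  0 XOR  62 =  62
250 XOR 181 =  79
183 XOR 153 =  46
183 XOR 188 =  11
118 XOR 130 = 244
  6 XOR   9 =  15
204 XOR 218 =  22

[62, 79, 46, 11, 244, 15, 22]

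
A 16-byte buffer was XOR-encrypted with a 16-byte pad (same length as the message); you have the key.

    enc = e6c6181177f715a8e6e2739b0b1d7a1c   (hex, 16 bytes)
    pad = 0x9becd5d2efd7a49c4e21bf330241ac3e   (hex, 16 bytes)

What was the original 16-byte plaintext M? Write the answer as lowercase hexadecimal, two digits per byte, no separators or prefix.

e6 xor 9b = 7d
c6 xor ec = 2a
18 xor d5 = cd
11 xor d2 = c3
77 xor ef = 98
f7 xor d7 = 20
15 xor a4 = b1
a8 xor 9c = 34
e6 xor 4e = a8
e2 xor 21 = c3
73 xor bf = cc
9b xor 33 = a8
0b xor 02 = 09
1d xor 41 = 5c
7a xor ac = d6
1c xor 3e = 22

7d2acdc39820b134a8c3cca8095cd622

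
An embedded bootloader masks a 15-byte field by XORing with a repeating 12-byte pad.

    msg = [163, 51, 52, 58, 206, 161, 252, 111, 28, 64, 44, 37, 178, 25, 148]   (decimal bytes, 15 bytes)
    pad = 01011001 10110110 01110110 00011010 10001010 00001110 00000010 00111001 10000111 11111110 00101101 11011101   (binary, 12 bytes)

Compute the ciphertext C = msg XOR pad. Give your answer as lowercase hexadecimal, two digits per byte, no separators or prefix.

The 12-byte key repeats, so the effective keystream is 59 b6 76 1a 8a 0e 02 39 87 fe 2d dd 59 b6 76.
byte 0: a3 xor 59 = fa
byte 1: 33 xor b6 = 85
byte 2: 34 xor 76 = 42
byte 3: 3a xor 1a = 20
byte 4: ce xor 8a = 44
byte 5: a1 xor 0e = af
byte 6: fc xor 02 = fe
byte 7: 6f xor 39 = 56
byte 8: 1c xor 87 = 9b
byte 9: 40 xor fe = be
byte 10: 2c xor 2d = 01
byte 11: 25 xor dd = f8
byte 12: b2 xor 59 = eb
byte 13: 19 xor b6 = af
byte 14: 94 xor 76 = e2

fa85422044affe569bbe01f8ebafe2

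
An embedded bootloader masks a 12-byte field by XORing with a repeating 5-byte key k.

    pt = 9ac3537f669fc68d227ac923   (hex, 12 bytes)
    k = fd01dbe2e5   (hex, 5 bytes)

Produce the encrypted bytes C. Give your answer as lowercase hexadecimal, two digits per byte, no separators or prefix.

The 5-byte key repeats, so the effective keystream is fd 01 db e2 e5 fd 01 db e2 e5 fd 01.
byte 0: 10011010 ^ 11111101 = 01100111
byte 1: 11000011 ^ 00000001 = 11000010
byte 2: 01010011 ^ 11011011 = 10001000
byte 3: 01111111 ^ 11100010 = 10011101
byte 4: 01100110 ^ 11100101 = 10000011
byte 5: 10011111 ^ 11111101 = 01100010
byte 6: 11000110 ^ 00000001 = 11000111
byte 7: 10001101 ^ 11011011 = 01010110
byte 8: 00100010 ^ 11100010 = 11000000
byte 9: 01111010 ^ 11100101 = 10011111
byte 10: 11001001 ^ 11111101 = 00110100
byte 11: 00100011 ^ 00000001 = 00100010

67c2889d8362c756c09f3422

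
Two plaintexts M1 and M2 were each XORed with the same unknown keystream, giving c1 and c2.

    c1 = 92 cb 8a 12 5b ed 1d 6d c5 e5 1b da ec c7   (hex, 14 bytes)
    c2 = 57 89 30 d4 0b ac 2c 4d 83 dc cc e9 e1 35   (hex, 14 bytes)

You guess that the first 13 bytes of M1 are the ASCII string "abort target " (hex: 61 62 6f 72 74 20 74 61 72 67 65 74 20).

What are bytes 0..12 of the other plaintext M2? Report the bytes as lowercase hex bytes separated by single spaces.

a4 20 d5 b4 24 61 45 41 34 5e b2 47 2d

First, c1 ⊕ c2 = (M1 ⊕ K) ⊕ (M2 ⊕ K) = M1 ⊕ M2, so the key drops out. Then M2 = (M1 ⊕ M2) ⊕ M1 over the first 13 bytes.
byte 0: (92 ⊕ 57) ⊕ 61 = c5 ⊕ 61 = a4
byte 1: (cb ⊕ 89) ⊕ 62 = 42 ⊕ 62 = 20
byte 2: (8a ⊕ 30) ⊕ 6f = ba ⊕ 6f = d5
byte 3: (12 ⊕ d4) ⊕ 72 = c6 ⊕ 72 = b4
byte 4: (5b ⊕ 0b) ⊕ 74 = 50 ⊕ 74 = 24
byte 5: (ed ⊕ ac) ⊕ 20 = 41 ⊕ 20 = 61
byte 6: (1d ⊕ 2c) ⊕ 74 = 31 ⊕ 74 = 45
byte 7: (6d ⊕ 4d) ⊕ 61 = 20 ⊕ 61 = 41
byte 8: (c5 ⊕ 83) ⊕ 72 = 46 ⊕ 72 = 34
byte 9: (e5 ⊕ dc) ⊕ 67 = 39 ⊕ 67 = 5e
byte 10: (1b ⊕ cc) ⊕ 65 = d7 ⊕ 65 = b2
byte 11: (da ⊕ e9) ⊕ 74 = 33 ⊕ 74 = 47
byte 12: (ec ⊕ e1) ⊕ 20 = 0d ⊕ 20 = 2d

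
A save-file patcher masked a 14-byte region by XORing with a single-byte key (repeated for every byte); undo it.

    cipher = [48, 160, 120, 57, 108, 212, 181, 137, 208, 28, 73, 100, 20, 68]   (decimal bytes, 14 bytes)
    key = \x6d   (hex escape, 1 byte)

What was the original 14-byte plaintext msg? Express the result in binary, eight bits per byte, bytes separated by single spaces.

The 1-byte key repeats, so the effective keystream is 6d 6d 6d 6d 6d 6d 6d 6d 6d 6d 6d 6d 6d 6d.
byte 0: 00110000 XOR 01101101 = 01011101
byte 1: 10100000 XOR 01101101 = 11001101
byte 2: 01111000 XOR 01101101 = 00010101
byte 3: 00111001 XOR 01101101 = 01010100
byte 4: 01101100 XOR 01101101 = 00000001
byte 5: 11010100 XOR 01101101 = 10111001
byte 6: 10110101 XOR 01101101 = 11011000
byte 7: 10001001 XOR 01101101 = 11100100
byte 8: 11010000 XOR 01101101 = 10111101
byte 9: 00011100 XOR 01101101 = 01110001
byte 10: 01001001 XOR 01101101 = 00100100
byte 11: 01100100 XOR 01101101 = 00001001
byte 12: 00010100 XOR 01101101 = 01111001
byte 13: 01000100 XOR 01101101 = 00101001

01011101 11001101 00010101 01010100 00000001 10111001 11011000 11100100 10111101 01110001 00100100 00001001 01111001 00101001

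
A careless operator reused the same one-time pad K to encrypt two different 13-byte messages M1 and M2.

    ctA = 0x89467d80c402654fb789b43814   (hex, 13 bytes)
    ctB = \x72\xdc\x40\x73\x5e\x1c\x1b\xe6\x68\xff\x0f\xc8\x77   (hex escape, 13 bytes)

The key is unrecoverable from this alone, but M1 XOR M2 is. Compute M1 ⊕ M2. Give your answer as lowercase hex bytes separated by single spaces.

ctA ⊕ ctB = (M1 ⊕ K) ⊕ (M2 ⊕ K) = M1 ⊕ M2 — the shared key cancels under XOR.
byte 0: 10001001 xor 01110010 = 11111011
byte 1: 01000110 xor 11011100 = 10011010
byte 2: 01111101 xor 01000000 = 00111101
byte 3: 10000000 xor 01110011 = 11110011
byte 4: 11000100 xor 01011110 = 10011010
byte 5: 00000010 xor 00011100 = 00011110
byte 6: 01100101 xor 00011011 = 01111110
byte 7: 01001111 xor 11100110 = 10101001
byte 8: 10110111 xor 01101000 = 11011111
byte 9: 10001001 xor 11111111 = 01110110
byte 10: 10110100 xor 00001111 = 10111011
byte 11: 00111000 xor 11001000 = 11110000
byte 12: 00010100 xor 01110111 = 01100011

fb 9a 3d f3 9a 1e 7e a9 df 76 bb f0 63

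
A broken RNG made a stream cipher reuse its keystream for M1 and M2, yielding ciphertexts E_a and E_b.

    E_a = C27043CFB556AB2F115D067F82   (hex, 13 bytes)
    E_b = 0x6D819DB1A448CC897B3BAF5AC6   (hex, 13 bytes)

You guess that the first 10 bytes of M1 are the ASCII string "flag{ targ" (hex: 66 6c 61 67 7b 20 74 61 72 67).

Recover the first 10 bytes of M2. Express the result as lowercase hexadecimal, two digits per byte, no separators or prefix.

c99dbf196a3e13c71801

First, E_a ⊕ E_b = (M1 ⊕ K) ⊕ (M2 ⊕ K) = M1 ⊕ M2, so the key drops out. Then M2 = (M1 ⊕ M2) ⊕ M1 over the first 10 bytes.
byte 0: (c2 xor 6d) xor 66 = af xor 66 = c9
byte 1: (70 xor 81) xor 6c = f1 xor 6c = 9d
byte 2: (43 xor 9d) xor 61 = de xor 61 = bf
byte 3: (cf xor b1) xor 67 = 7e xor 67 = 19
byte 4: (b5 xor a4) xor 7b = 11 xor 7b = 6a
byte 5: (56 xor 48) xor 20 = 1e xor 20 = 3e
byte 6: (ab xor cc) xor 74 = 67 xor 74 = 13
byte 7: (2f xor 89) xor 61 = a6 xor 61 = c7
byte 8: (11 xor 7b) xor 72 = 6a xor 72 = 18
byte 9: (5d xor 3b) xor 67 = 66 xor 67 = 01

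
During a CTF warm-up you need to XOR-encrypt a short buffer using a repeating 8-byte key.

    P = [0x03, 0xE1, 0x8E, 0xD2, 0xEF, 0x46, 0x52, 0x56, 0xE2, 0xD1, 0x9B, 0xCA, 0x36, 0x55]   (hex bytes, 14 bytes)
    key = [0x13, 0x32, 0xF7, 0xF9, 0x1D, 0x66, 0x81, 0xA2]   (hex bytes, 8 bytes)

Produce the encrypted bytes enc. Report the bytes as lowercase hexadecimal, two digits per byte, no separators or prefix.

The 8-byte key repeats, so the effective keystream is 13 32 f7 f9 1d 66 81 a2 13 32 f7 f9 1d 66.
byte 0: 03 xor 13 = 10
byte 1: e1 xor 32 = d3
byte 2: 8e xor f7 = 79
byte 3: d2 xor f9 = 2b
byte 4: ef xor 1d = f2
byte 5: 46 xor 66 = 20
byte 6: 52 xor 81 = d3
byte 7: 56 xor a2 = f4
byte 8: e2 xor 13 = f1
byte 9: d1 xor 32 = e3
byte 10: 9b xor f7 = 6c
byte 11: ca xor f9 = 33
byte 12: 36 xor 1d = 2b
byte 13: 55 xor 66 = 33

10d3792bf220d3f4f1e36c332b33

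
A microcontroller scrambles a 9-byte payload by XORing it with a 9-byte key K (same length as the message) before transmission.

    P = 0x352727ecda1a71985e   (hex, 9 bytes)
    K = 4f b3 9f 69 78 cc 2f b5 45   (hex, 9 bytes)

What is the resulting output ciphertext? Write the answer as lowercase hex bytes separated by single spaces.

7a 94 b8 85 a2 d6 5e 2d 1b

00110101 XOR 01001111 = 01111010
00100111 XOR 10110011 = 10010100
00100111 XOR 10011111 = 10111000
11101100 XOR 01101001 = 10000101
11011010 XOR 01111000 = 10100010
00011010 XOR 11001100 = 11010110
01110001 XOR 00101111 = 01011110
10011000 XOR 10110101 = 00101101
01011110 XOR 01000101 = 00011011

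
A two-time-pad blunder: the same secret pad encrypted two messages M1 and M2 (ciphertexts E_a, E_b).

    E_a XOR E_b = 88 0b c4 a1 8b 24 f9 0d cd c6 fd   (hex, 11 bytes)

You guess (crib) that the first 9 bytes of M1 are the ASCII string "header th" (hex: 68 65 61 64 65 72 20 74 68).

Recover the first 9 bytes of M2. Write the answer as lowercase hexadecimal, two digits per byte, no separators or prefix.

e06ea5c5ee56d979a5

Since E_a ⊕ E_b = M1 ⊕ M2, XORing with the guessed M1 bytes yields the corresponding M2 bytes: M2 = (E_a ⊕ E_b) ⊕ M1.
10001000 xor 01101000 = 11100000
00001011 xor 01100101 = 01101110
11000100 xor 01100001 = 10100101
10100001 xor 01100100 = 11000101
10001011 xor 01100101 = 11101110
00100100 xor 01110010 = 01010110
11111001 xor 00100000 = 11011001
00001101 xor 01110100 = 01111001
11001101 xor 01101000 = 10100101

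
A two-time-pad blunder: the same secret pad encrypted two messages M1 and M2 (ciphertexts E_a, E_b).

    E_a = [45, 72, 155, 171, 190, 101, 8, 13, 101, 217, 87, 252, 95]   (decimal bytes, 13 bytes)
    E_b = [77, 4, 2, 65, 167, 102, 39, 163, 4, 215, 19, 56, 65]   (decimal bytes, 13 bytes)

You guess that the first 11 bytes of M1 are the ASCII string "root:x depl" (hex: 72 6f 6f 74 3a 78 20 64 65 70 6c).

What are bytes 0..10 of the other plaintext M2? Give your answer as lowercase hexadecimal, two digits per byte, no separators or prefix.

1223f69e237b0fca047e28

First, E_a ⊕ E_b = (M1 ⊕ K) ⊕ (M2 ⊕ K) = M1 ⊕ M2, so the key drops out. Then M2 = (M1 ⊕ M2) ⊕ M1 over the first 11 bytes.
byte 0: (2d ⊕ 4d) ⊕ 72 = 60 ⊕ 72 = 12
byte 1: (48 ⊕ 04) ⊕ 6f = 4c ⊕ 6f = 23
byte 2: (9b ⊕ 02) ⊕ 6f = 99 ⊕ 6f = f6
byte 3: (ab ⊕ 41) ⊕ 74 = ea ⊕ 74 = 9e
byte 4: (be ⊕ a7) ⊕ 3a = 19 ⊕ 3a = 23
byte 5: (65 ⊕ 66) ⊕ 78 = 03 ⊕ 78 = 7b
byte 6: (08 ⊕ 27) ⊕ 20 = 2f ⊕ 20 = 0f
byte 7: (0d ⊕ a3) ⊕ 64 = ae ⊕ 64 = ca
byte 8: (65 ⊕ 04) ⊕ 65 = 61 ⊕ 65 = 04
byte 9: (d9 ⊕ d7) ⊕ 70 = 0e ⊕ 70 = 7e
byte 10: (57 ⊕ 13) ⊕ 6c = 44 ⊕ 6c = 28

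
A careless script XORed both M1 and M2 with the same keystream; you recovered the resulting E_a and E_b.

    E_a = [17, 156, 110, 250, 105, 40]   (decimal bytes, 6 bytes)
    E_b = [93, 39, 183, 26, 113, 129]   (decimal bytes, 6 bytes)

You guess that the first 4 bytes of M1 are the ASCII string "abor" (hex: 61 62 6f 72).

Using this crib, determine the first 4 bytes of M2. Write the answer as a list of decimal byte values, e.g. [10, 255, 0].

First, E_a ⊕ E_b = (M1 ⊕ K) ⊕ (M2 ⊕ K) = M1 ⊕ M2, so the key drops out. Then M2 = (M1 ⊕ M2) ⊕ M1 over the first 4 bytes.
byte 0: (11 XOR 5d) XOR 61 = 4c XOR 61 = 2d
byte 1: (9c XOR 27) XOR 62 = bb XOR 62 = d9
byte 2: (6e XOR b7) XOR 6f = d9 XOR 6f = b6
byte 3: (fa XOR 1a) XOR 72 = e0 XOR 72 = 92

[45, 217, 182, 146]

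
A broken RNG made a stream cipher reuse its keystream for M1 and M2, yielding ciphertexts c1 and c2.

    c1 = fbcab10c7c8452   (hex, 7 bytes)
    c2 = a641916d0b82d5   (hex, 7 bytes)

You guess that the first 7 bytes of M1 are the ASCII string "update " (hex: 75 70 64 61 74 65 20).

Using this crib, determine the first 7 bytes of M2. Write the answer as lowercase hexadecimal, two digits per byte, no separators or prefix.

First, c1 ⊕ c2 = (M1 ⊕ K) ⊕ (M2 ⊕ K) = M1 ⊕ M2, so the key drops out. Then M2 = (M1 ⊕ M2) ⊕ M1 over the first 7 bytes.
byte 0: (fb ⊕ a6) ⊕ 75 = 5d ⊕ 75 = 28
byte 1: (ca ⊕ 41) ⊕ 70 = 8b ⊕ 70 = fb
byte 2: (b1 ⊕ 91) ⊕ 64 = 20 ⊕ 64 = 44
byte 3: (0c ⊕ 6d) ⊕ 61 = 61 ⊕ 61 = 00
byte 4: (7c ⊕ 0b) ⊕ 74 = 77 ⊕ 74 = 03
byte 5: (84 ⊕ 82) ⊕ 65 = 06 ⊕ 65 = 63
byte 6: (52 ⊕ d5) ⊕ 20 = 87 ⊕ 20 = a7

28fb44000363a7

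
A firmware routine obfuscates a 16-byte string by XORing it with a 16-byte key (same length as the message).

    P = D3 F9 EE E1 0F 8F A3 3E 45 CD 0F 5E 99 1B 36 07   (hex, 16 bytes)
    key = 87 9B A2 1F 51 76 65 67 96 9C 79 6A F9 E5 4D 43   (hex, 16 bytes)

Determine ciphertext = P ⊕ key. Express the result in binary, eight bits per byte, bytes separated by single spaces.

01010100 01100010 01001100 11111110 01011110 11111001 11000110 01011001 11010011 01010001 01110110 00110100 01100000 11111110 01111011 01000100

XOR is its own inverse, so applying the key byte-wise gives the result directly.
d3 ^ 87 = 54
f9 ^ 9b = 62
ee ^ a2 = 4c
e1 ^ 1f = fe
0f ^ 51 = 5e
8f ^ 76 = f9
a3 ^ 65 = c6
3e ^ 67 = 59
45 ^ 96 = d3
cd ^ 9c = 51
0f ^ 79 = 76
5e ^ 6a = 34
99 ^ f9 = 60
1b ^ e5 = fe
36 ^ 4d = 7b
07 ^ 43 = 44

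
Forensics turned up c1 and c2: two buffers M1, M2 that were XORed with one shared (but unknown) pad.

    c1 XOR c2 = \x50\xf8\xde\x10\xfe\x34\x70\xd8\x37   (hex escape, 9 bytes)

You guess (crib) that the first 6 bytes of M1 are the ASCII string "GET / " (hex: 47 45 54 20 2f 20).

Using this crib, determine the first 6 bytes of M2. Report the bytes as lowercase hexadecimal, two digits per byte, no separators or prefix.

Since c1 ⊕ c2 = M1 ⊕ M2, XORing with the guessed M1 bytes yields the corresponding M2 bytes: M2 = (c1 ⊕ c2) ⊕ M1.
byte 0: 50 ^ 47 = 17
byte 1: f8 ^ 45 = bd
byte 2: de ^ 54 = 8a
byte 3: 10 ^ 20 = 30
byte 4: fe ^ 2f = d1
byte 5: 34 ^ 20 = 14

17bd8a30d114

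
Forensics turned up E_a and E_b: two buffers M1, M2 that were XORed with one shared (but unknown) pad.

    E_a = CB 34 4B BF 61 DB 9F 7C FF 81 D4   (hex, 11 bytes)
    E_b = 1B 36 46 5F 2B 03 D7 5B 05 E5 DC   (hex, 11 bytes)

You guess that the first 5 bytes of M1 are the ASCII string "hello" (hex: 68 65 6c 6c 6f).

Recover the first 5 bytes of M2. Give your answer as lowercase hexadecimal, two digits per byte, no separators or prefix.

First, E_a ⊕ E_b = (M1 ⊕ K) ⊕ (M2 ⊕ K) = M1 ⊕ M2, so the key drops out. Then M2 = (M1 ⊕ M2) ⊕ M1 over the first 5 bytes.
byte 0: (cb ⊕ 1b) ⊕ 68 = d0 ⊕ 68 = b8
byte 1: (34 ⊕ 36) ⊕ 65 = 02 ⊕ 65 = 67
byte 2: (4b ⊕ 46) ⊕ 6c = 0d ⊕ 6c = 61
byte 3: (bf ⊕ 5f) ⊕ 6c = e0 ⊕ 6c = 8c
byte 4: (61 ⊕ 2b) ⊕ 6f = 4a ⊕ 6f = 25

b867618c25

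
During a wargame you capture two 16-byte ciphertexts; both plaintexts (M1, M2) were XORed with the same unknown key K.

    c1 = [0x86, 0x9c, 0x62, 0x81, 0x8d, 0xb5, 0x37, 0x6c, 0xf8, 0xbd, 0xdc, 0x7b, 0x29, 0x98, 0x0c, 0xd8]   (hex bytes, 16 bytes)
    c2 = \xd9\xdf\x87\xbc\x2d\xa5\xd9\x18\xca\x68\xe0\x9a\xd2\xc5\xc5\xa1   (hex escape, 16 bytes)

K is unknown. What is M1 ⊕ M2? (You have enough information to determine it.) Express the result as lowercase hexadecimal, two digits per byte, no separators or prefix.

c1 ⊕ c2 = (M1 ⊕ K) ⊕ (M2 ⊕ K) = M1 ⊕ M2 — the shared key cancels under XOR.
10000110 xor 11011001 = 01011111
10011100 xor 11011111 = 01000011
01100010 xor 10000111 = 11100101
10000001 xor 10111100 = 00111101
10001101 xor 00101101 = 10100000
10110101 xor 10100101 = 00010000
00110111 xor 11011001 = 11101110
01101100 xor 00011000 = 01110100
11111000 xor 11001010 = 00110010
10111101 xor 01101000 = 11010101
11011100 xor 11100000 = 00111100
01111011 xor 10011010 = 11100001
00101001 xor 11010010 = 11111011
10011000 xor 11000101 = 01011101
00001100 xor 11000101 = 11001001
11011000 xor 10100001 = 01111001

5f43e53da010ee7432d53ce1fb5dc979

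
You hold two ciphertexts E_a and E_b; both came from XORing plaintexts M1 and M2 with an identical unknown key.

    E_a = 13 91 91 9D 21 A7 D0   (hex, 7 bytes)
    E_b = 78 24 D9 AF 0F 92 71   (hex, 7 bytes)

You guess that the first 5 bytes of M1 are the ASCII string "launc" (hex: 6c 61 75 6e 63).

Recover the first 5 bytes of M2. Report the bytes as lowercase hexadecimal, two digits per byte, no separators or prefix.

07d43d5c4d

First, E_a ⊕ E_b = (M1 ⊕ K) ⊕ (M2 ⊕ K) = M1 ⊕ M2, so the key drops out. Then M2 = (M1 ⊕ M2) ⊕ M1 over the first 5 bytes.
byte 0: (13 ^ 78) ^ 6c = 6b ^ 6c = 07
byte 1: (91 ^ 24) ^ 61 = b5 ^ 61 = d4
byte 2: (91 ^ d9) ^ 75 = 48 ^ 75 = 3d
byte 3: (9d ^ af) ^ 6e = 32 ^ 6e = 5c
byte 4: (21 ^ 0f) ^ 63 = 2e ^ 63 = 4d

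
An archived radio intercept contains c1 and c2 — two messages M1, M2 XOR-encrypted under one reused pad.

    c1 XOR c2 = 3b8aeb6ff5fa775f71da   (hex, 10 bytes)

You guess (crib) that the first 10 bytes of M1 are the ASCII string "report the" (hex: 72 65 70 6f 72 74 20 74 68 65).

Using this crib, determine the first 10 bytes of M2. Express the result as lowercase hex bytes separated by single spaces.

Since c1 ⊕ c2 = M1 ⊕ M2, XORing with the guessed M1 bytes yields the corresponding M2 bytes: M2 = (c1 ⊕ c2) ⊕ M1.
byte 0:  59 ^ 114 =  73
byte 1: 138 ^ 101 = 239
byte 2: 235 ^ 112 = 155
byte 3: 111 ^ 111 =   0
byte 4: 245 ^ 114 = 135
byte 5: 250 ^ 116 = 142
byte 6: 119 ^  32 =  87
byte 7:  95 ^ 116 =  43
byte 8: 113 ^ 104 =  25
byte 9: 218 ^ 101 = 191

49 ef 9b 00 87 8e 57 2b 19 bf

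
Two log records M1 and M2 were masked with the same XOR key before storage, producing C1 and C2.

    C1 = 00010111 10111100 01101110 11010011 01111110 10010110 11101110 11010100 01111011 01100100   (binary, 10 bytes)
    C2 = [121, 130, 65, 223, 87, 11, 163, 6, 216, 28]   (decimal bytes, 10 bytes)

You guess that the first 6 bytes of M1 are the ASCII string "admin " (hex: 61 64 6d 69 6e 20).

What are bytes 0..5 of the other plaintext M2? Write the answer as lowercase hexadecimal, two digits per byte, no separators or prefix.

0f5a426547bd

First, C1 ⊕ C2 = (M1 ⊕ K) ⊕ (M2 ⊕ K) = M1 ⊕ M2, so the key drops out. Then M2 = (M1 ⊕ M2) ⊕ M1 over the first 6 bytes.
byte 0: (17 XOR 79) XOR 61 = 6e XOR 61 = 0f
byte 1: (bc XOR 82) XOR 64 = 3e XOR 64 = 5a
byte 2: (6e XOR 41) XOR 6d = 2f XOR 6d = 42
byte 3: (d3 XOR df) XOR 69 = 0c XOR 69 = 65
byte 4: (7e XOR 57) XOR 6e = 29 XOR 6e = 47
byte 5: (96 XOR 0b) XOR 20 = 9d XOR 20 = bd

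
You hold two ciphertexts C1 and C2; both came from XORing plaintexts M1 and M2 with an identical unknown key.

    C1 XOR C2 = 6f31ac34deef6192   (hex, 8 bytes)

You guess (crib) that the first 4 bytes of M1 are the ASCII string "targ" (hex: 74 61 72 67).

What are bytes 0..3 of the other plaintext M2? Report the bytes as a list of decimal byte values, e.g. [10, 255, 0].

[27, 80, 222, 83]

Since C1 ⊕ C2 = M1 ⊕ M2, XORing with the guessed M1 bytes yields the corresponding M2 bytes: M2 = (C1 ⊕ C2) ⊕ M1.
6f XOR 74 = 1b
31 XOR 61 = 50
ac XOR 72 = de
34 XOR 67 = 53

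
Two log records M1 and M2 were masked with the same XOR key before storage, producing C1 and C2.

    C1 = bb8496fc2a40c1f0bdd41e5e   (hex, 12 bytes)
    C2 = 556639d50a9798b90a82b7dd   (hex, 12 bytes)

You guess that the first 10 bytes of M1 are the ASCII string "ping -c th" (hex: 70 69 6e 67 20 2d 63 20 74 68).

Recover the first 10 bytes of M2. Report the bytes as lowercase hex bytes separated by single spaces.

9e 8b c1 4e 00 fa 3a 69 c3 3e

First, C1 ⊕ C2 = (M1 ⊕ K) ⊕ (M2 ⊕ K) = M1 ⊕ M2, so the key drops out. Then M2 = (M1 ⊕ M2) ⊕ M1 over the first 10 bytes.
byte 0: (bb XOR 55) XOR 70 = ee XOR 70 = 9e
byte 1: (84 XOR 66) XOR 69 = e2 XOR 69 = 8b
byte 2: (96 XOR 39) XOR 6e = af XOR 6e = c1
byte 3: (fc XOR d5) XOR 67 = 29 XOR 67 = 4e
byte 4: (2a XOR 0a) XOR 20 = 20 XOR 20 = 00
byte 5: (40 XOR 97) XOR 2d = d7 XOR 2d = fa
byte 6: (c1 XOR 98) XOR 63 = 59 XOR 63 = 3a
byte 7: (f0 XOR b9) XOR 20 = 49 XOR 20 = 69
byte 8: (bd XOR 0a) XOR 74 = b7 XOR 74 = c3
byte 9: (d4 XOR 82) XOR 68 = 56 XOR 68 = 3e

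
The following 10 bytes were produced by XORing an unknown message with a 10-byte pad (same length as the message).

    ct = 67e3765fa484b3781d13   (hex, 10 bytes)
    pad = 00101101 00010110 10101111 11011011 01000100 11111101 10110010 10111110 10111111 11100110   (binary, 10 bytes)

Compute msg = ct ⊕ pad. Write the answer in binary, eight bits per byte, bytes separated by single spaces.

byte 0: 67 xor 2d = 4a
byte 1: e3 xor 16 = f5
byte 2: 76 xor af = d9
byte 3: 5f xor db = 84
byte 4: a4 xor 44 = e0
byte 5: 84 xor fd = 79
byte 6: b3 xor b2 = 01
byte 7: 78 xor be = c6
byte 8: 1d xor bf = a2
byte 9: 13 xor e6 = f5

01001010 11110101 11011001 10000100 11100000 01111001 00000001 11000110 10100010 11110101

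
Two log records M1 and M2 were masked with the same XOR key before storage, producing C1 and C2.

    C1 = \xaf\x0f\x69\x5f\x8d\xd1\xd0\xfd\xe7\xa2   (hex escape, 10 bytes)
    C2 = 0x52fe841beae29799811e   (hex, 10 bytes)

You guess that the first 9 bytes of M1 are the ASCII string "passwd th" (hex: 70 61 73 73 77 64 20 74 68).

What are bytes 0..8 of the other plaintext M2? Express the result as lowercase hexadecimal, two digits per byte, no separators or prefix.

8d909e37105767100e

First, C1 ⊕ C2 = (M1 ⊕ K) ⊕ (M2 ⊕ K) = M1 ⊕ M2, so the key drops out. Then M2 = (M1 ⊕ M2) ⊕ M1 over the first 9 bytes.
byte 0: (af XOR 52) XOR 70 = fd XOR 70 = 8d
byte 1: (0f XOR fe) XOR 61 = f1 XOR 61 = 90
byte 2: (69 XOR 84) XOR 73 = ed XOR 73 = 9e
byte 3: (5f XOR 1b) XOR 73 = 44 XOR 73 = 37
byte 4: (8d XOR ea) XOR 77 = 67 XOR 77 = 10
byte 5: (d1 XOR e2) XOR 64 = 33 XOR 64 = 57
byte 6: (d0 XOR 97) XOR 20 = 47 XOR 20 = 67
byte 7: (fd XOR 99) XOR 74 = 64 XOR 74 = 10
byte 8: (e7 XOR 81) XOR 68 = 66 XOR 68 = 0e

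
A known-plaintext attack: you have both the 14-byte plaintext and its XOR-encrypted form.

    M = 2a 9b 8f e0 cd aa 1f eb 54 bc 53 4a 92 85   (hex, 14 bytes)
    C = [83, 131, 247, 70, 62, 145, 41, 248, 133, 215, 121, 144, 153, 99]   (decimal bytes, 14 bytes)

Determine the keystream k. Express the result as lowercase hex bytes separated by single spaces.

Since C = M ⊕ k, XORing both sides with M gives k = M ⊕ C.
2a xor 53 = 79
9b xor 83 = 18
8f xor f7 = 78
e0 xor 46 = a6
cd xor 3e = f3
aa xor 91 = 3b
1f xor 29 = 36
eb xor f8 = 13
54 xor 85 = d1
bc xor d7 = 6b
53 xor 79 = 2a
4a xor 90 = da
92 xor 99 = 0b
85 xor 63 = e6

79 18 78 a6 f3 3b 36 13 d1 6b 2a da 0b e6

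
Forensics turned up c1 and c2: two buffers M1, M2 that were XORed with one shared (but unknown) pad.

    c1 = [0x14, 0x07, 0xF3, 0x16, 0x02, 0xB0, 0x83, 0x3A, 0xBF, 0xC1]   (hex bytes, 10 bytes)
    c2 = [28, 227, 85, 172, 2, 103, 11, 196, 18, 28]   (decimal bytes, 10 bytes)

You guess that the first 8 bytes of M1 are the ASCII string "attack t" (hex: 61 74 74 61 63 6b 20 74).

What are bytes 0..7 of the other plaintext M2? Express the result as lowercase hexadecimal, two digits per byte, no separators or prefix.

6990d2db63bca88a

First, c1 ⊕ c2 = (M1 ⊕ K) ⊕ (M2 ⊕ K) = M1 ⊕ M2, so the key drops out. Then M2 = (M1 ⊕ M2) ⊕ M1 over the first 8 bytes.
byte 0: (14 xor 1c) xor 61 = 08 xor 61 = 69
byte 1: (07 xor e3) xor 74 = e4 xor 74 = 90
byte 2: (f3 xor 55) xor 74 = a6 xor 74 = d2
byte 3: (16 xor ac) xor 61 = ba xor 61 = db
byte 4: (02 xor 02) xor 63 = 00 xor 63 = 63
byte 5: (b0 xor 67) xor 6b = d7 xor 6b = bc
byte 6: (83 xor 0b) xor 20 = 88 xor 20 = a8
byte 7: (3a xor c4) xor 74 = fe xor 74 = 8a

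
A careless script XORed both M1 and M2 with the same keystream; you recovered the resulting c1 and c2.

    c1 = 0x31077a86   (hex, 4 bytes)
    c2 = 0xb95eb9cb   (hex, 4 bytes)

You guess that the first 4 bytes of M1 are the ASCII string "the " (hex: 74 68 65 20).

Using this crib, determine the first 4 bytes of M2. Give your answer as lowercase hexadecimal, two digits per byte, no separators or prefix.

First, c1 ⊕ c2 = (M1 ⊕ K) ⊕ (M2 ⊕ K) = M1 ⊕ M2, so the key drops out. Then M2 = (M1 ⊕ M2) ⊕ M1 over the first 4 bytes.
byte 0: (31 xor b9) xor 74 = 88 xor 74 = fc
byte 1: (07 xor 5e) xor 68 = 59 xor 68 = 31
byte 2: (7a xor b9) xor 65 = c3 xor 65 = a6
byte 3: (86 xor cb) xor 20 = 4d xor 20 = 6d

fc31a66d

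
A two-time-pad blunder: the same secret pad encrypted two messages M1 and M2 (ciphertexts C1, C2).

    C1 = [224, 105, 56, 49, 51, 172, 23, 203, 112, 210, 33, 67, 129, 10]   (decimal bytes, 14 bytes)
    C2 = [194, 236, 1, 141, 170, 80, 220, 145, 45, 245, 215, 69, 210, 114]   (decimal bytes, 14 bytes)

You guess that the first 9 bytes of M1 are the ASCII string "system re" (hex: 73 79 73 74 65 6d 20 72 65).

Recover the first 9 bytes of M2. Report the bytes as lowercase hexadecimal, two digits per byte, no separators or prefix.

First, C1 ⊕ C2 = (M1 ⊕ K) ⊕ (M2 ⊕ K) = M1 ⊕ M2, so the key drops out. Then M2 = (M1 ⊕ M2) ⊕ M1 over the first 9 bytes.
byte 0: (e0 ^ c2) ^ 73 = 22 ^ 73 = 51
byte 1: (69 ^ ec) ^ 79 = 85 ^ 79 = fc
byte 2: (38 ^ 01) ^ 73 = 39 ^ 73 = 4a
byte 3: (31 ^ 8d) ^ 74 = bc ^ 74 = c8
byte 4: (33 ^ aa) ^ 65 = 99 ^ 65 = fc
byte 5: (ac ^ 50) ^ 6d = fc ^ 6d = 91
byte 6: (17 ^ dc) ^ 20 = cb ^ 20 = eb
byte 7: (cb ^ 91) ^ 72 = 5a ^ 72 = 28
byte 8: (70 ^ 2d) ^ 65 = 5d ^ 65 = 38

51fc4ac8fc91eb2838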